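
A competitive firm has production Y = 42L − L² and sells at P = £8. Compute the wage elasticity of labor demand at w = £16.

From P·MP_L = w with MP_L = 42 − 2L, labor demand is L(w) = (42 − w/8)/2.
dL/dw = −1/(16) = -0.0625.
At w = 16, L = 20, so ε = (dL/dw)·(w/L) = (-0.0625)·(16/20) = -0.05.

ε = -0.05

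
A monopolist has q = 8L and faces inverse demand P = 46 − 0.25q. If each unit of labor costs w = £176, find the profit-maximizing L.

L* = 6

Marginal revenue from the inverse demand is MR = 46 − 0.5q.
The marginal product is MP_L = 8.
A monopolist hires until marginal revenue product equals the wage: MR·MP_L = w.
(46 − 4L)·8 = 176, so L = 6.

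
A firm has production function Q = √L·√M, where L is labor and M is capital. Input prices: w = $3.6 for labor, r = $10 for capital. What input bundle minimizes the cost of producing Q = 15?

L* = 25, M* = 9

Cost minimization requires the marginal rate of technical substitution to equal the input-price ratio: MP_L/MP_M = w/r.
Here MP_L/MP_M = (1/2)·(M/L)/(1/2) = (M/L). Setting this equal to 3.6/10 = 0.36 gives M = 0.36L.
Substituting into Q = 15: L^(1/2)·(0.36L)^(1/2) = 15.
Solving, L = 25 and M = 9.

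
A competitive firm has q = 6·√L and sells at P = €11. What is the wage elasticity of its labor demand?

MP_L = (1/2)·6·L^(-1/2), so P·MP_L = w gives 33·L^(-1/2) = w.
Solving, L(w) = (33/w)^(2). This is a constant-elasticity form: L ∝ w^(−2), so ε = −2.

ε = -2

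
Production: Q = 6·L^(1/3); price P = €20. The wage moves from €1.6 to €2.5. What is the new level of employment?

L* = 64

From P·MP_L = w with MP_L = 2·L^(-2/3), the labor demand is L(w) = (40/w)^(3/2).
At w = 1.6: L = 125. At w = 2.5: L = 64.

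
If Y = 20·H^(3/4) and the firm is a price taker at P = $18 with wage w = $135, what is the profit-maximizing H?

H* = 16

MP_H = (3/4)·20·H^(-1/4) = 15·H^(-1/4).
Profit maximization for a price taker requires P·MP_H = w: 18·15·H^(-1/4) = 135.
So H^(-1/4) = 0.5, which gives H = 16.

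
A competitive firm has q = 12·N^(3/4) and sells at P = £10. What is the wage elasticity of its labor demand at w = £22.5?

MP_N = (3/4)·12·N^(-1/4), so P·MP_N = w gives 90·N^(-1/4) = w.
Solving, N(w) = (90/w)^(4). This is a constant-elasticity form: N ∝ w^(−4), so ε = −4.

ε = -4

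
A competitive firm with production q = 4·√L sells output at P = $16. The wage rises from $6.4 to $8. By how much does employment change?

ΔL = -9

From P·MP_L = w with MP_L = 2·L^(-1/2), the labor demand is L(w) = (32/w)^(2).
At w = 6.4: L = 25. At w = 8: L = 16.
ΔL = 16 − 25 = -9.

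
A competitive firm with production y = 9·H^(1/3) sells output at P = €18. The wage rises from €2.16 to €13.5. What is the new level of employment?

From P·MP_H = w with MP_H = 3·H^(-2/3), the labor demand is H(w) = (54/w)^(3/2).
At w = 2.16: H = 125. At w = 13.5: H = 8.

H* = 8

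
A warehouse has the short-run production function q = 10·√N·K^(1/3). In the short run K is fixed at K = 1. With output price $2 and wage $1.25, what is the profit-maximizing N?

N* = 64

With K = 1, MP_N = (1/2)·10·N^(-1/2)·1^(1/3) = 5·N^(-1/2).
Profit maximization for a price taker requires P·MP_N = w: 2·5·N^(-1/2) = 1.25.
So N^(-1/2) = 0.125, which gives N = 64.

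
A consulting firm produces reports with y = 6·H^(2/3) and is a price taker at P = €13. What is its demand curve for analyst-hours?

MP_H = (2/3)·6·H^(-1/3) = 4·H^(-1/3).
Setting P·MP_H = w: 52·H^(-1/3) = w.
Solving for H: H^(-1/3) = w/52, so H = (52/w)^(3).

H(w) = 140608/w³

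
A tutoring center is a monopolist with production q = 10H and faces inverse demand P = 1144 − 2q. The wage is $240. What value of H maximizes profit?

H* = 28

Marginal revenue from the inverse demand is MR = 1144 − 4q.
The marginal product is MP_H = 10.
A monopolist hires until marginal revenue product equals the wage: MR·MP_H = w.
(1144 − 40H)·10 = 240, so H = 28.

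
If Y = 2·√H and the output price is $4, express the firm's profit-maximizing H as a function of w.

H(w) = 16/w²

MP_H = (1/2)·2·H^(-1/2) = H^(-1/2).
Setting P·MP_H = w: 4·H^(-1/2) = w.
Solving for H: H^(-1/2) = w/4, so H = (4/w)^(2).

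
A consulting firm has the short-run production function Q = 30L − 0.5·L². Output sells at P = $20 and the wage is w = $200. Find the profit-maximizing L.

L* = 20

The marginal product of L is MP_L = 30 − L.
A price-taking firm hires until the value of the marginal product equals the wage: P·MP_L = w, so 20·(30 − L) = 200.
Then 30 − L = 10, giving L = 20.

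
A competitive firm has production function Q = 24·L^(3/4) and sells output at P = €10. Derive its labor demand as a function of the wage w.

L(w) = (180/w)^(4)

MP_L = (3/4)·24·L^(-1/4) = 18·L^(-1/4).
Setting P·MP_L = w: 180·L^(-1/4) = w.
Solving for L: L^(-1/4) = w/180, so L = (180/w)^(4).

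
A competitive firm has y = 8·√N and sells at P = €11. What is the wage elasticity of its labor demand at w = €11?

ε = -2

MP_N = (1/2)·8·N^(-1/2), so P·MP_N = w gives 44·N^(-1/2) = w.
Solving, N(w) = (44/w)^(2). This is a constant-elasticity form: N ∝ w^(−2), so ε = −2.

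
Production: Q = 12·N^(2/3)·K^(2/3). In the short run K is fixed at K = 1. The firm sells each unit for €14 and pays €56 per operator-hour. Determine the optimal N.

N* = 8

With K = 1, MP_N = (2/3)·12·N^(-1/3)·1^(2/3) = 8·N^(-1/3).
Profit maximization for a price taker requires P·MP_N = w: 14·8·N^(-1/3) = 56.
So N^(-1/3) = 0.5, which gives N = 8.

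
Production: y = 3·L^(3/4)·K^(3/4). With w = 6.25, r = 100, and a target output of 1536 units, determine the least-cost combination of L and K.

Cost minimization requires the marginal rate of technical substitution to equal the input-price ratio: MP_L/MP_K = w/r.
Here MP_L/MP_K = (3/4)·(K/L)/(3/4) = (K/L). Setting this equal to 6.25/100 = 0.0625 gives K = 0.0625L.
Substituting into y = 1536: 3·L^(3/4)·(0.0625L)^(3/4) = 1536.
Solving, L = 256 and K = 16.

L* = 256, K* = 16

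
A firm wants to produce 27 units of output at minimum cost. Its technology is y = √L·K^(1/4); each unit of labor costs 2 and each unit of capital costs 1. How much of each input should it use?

L* = 81, K* = 81

Cost minimization requires the marginal rate of technical substitution to equal the input-price ratio: MP_L/MP_K = w/r.
Here MP_L/MP_K = (1/2)·(K/L)/(1/4) = 2·(K/L). Setting this equal to 2/1 = 2 gives K = L.
Substituting into y = 27: L^(1/2)·(L)^(1/4) = 27.
Solving, L = 81 and K = 81.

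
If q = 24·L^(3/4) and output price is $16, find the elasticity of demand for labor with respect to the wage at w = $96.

ε = -4

MP_L = (3/4)·24·L^(-1/4), so P·MP_L = w gives 288·L^(-1/4) = w.
Solving, L(w) = (288/w)^(4). This is a constant-elasticity form: L ∝ w^(−4), so ε = −4.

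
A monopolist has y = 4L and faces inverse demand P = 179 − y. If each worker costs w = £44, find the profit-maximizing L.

Marginal revenue from the inverse demand is MR = 179 − 2y.
The marginal product is MP_L = 4.
A monopolist hires until marginal revenue product equals the wage: MR·MP_L = w.
(179 − 8L)·4 = 44, so L = 21.

L* = 21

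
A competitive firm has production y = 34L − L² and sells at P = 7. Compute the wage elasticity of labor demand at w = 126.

ε = -1.125

From P·MP_L = w with MP_L = 34 − 2L, labor demand is L(w) = (34 − w/7)/2.
dL/dw = −1/(14) = -1/14.
At w = 126, L = 8, so ε = (dL/dw)·(w/L) = (-1/14)·(126/8) = -1.125.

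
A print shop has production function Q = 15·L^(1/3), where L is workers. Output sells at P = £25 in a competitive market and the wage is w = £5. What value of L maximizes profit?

L* = 125

MP_L = (1/3)·15·L^(-2/3) = 5·L^(-2/3).
Profit maximization for a price taker requires P·MP_L = w: 25·5·L^(-2/3) = 5.
So L^(-2/3) = 0.04, which gives L = 125.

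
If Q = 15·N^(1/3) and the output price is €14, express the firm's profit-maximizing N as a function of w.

MP_N = (1/3)·15·N^(-2/3) = 5·N^(-2/3).
Setting P·MP_N = w: 70·N^(-2/3) = w.
Solving for N: N^(-2/3) = w/70, so N = (70/w)^(3/2).

N(w) = (70/w)^(3/2)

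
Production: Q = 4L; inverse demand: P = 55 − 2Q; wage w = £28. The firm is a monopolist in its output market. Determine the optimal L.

L* = 3

Marginal revenue from the inverse demand is MR = 55 − 4Q.
The marginal product is MP_L = 4.
A monopolist hires until marginal revenue product equals the wage: MR·MP_L = w.
(55 − 16L)·4 = 28, so L = 3.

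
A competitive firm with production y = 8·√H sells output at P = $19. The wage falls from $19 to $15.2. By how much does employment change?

From P·MP_H = w with MP_H = 4·H^(-1/2), the labor demand is H(w) = (76/w)^(2).
At w = 19: H = 16. At w = 15.2: H = 25.
ΔH = 25 − 16 = 9.

ΔH = 9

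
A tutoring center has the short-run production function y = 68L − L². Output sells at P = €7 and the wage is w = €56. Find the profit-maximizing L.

The marginal product of L is MP_L = 68 − 2L.
A price-taking firm hires until the value of the marginal product equals the wage: P·MP_L = w, so 7·(68 − 2L) = 56.
Then 68 − 2L = 8, giving L = 30.

L* = 30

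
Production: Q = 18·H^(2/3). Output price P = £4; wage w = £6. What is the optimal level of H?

MP_H = (2/3)·18·H^(-1/3) = 12·H^(-1/3).
Profit maximization for a price taker requires P·MP_H = w: 4·12·H^(-1/3) = 6.
So H^(-1/3) = 0.125, which gives H = 512.

H* = 512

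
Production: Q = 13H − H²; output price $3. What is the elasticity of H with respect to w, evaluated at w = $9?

From P·MP_H = w with MP_H = 13 − 2H, labor demand is H(w) = (13 − w/3)/2.
dH/dw = −1/(6) = -1/6.
At w = 9, H = 5, so ε = (dH/dw)·(w/H) = (-1/6)·(9/5) = -0.3.

ε = -0.3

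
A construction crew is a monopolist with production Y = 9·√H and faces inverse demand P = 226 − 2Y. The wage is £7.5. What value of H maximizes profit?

Marginal revenue from the inverse demand is MR = 226 − 4Y.
The marginal product is MP_H = 4.5·H^(-1/2).
A monopolist hires until marginal revenue product equals the wage: MR·MP_H = w.
At H, Y = 9·√H. Substituting and solving: (226 − 36·√H)·4.5·H^(-1/2) = 7.5 gives H = 36.

H* = 36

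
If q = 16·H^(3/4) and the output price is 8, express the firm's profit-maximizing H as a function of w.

MP_H = (3/4)·16·H^(-1/4) = 12·H^(-1/4).
Setting P·MP_H = w: 96·H^(-1/4) = w.
Solving for H: H^(-1/4) = w/96, so H = (96/w)^(4).

H(w) = (96/w)^(4)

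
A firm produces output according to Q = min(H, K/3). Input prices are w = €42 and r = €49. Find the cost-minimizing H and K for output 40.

H* = 40, K* = 120

With a fixed-proportions technology, the cost-minimizing bundle uses no slack in either input: H = K/3 = Q.
So H = 40 and K = 3·40 = 120.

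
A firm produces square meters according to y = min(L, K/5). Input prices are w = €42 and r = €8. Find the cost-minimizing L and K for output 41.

With a fixed-proportions technology, the cost-minimizing bundle uses no slack in either input: L = K/5 = y.
So L = 41 and K = 5·41 = 205.

L* = 41, K* = 205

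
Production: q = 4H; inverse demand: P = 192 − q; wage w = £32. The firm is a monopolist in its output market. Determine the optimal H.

Marginal revenue from the inverse demand is MR = 192 − 2q.
The marginal product is MP_H = 4.
A monopolist hires until marginal revenue product equals the wage: MR·MP_H = w.
(192 − 8H)·4 = 32, so H = 23.

H* = 23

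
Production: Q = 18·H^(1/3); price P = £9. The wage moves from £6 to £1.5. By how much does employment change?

ΔH = 189

From P·MP_H = w with MP_H = 6·H^(-2/3), the labor demand is H(w) = (54/w)^(3/2).
At w = 6: H = 27. At w = 1.5: H = 216.
ΔH = 216 − 27 = 189.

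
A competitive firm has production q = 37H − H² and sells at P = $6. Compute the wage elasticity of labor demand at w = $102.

From P·MP_H = w with MP_H = 37 − 2H, labor demand is H(w) = (37 − w/6)/2.
dH/dw = −1/(12) = -1/12.
At w = 102, H = 10, so ε = (dH/dw)·(w/H) = (-1/12)·(102/10) = -0.85.

ε = -0.85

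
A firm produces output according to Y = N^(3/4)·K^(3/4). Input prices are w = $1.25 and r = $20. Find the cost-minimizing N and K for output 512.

N* = 256, K* = 16

Cost minimization requires the marginal rate of technical substitution to equal the input-price ratio: MP_N/MP_K = w/r.
Here MP_N/MP_K = (3/4)·(K/N)/(3/4) = (K/N). Setting this equal to 1.25/20 = 0.0625 gives K = 0.0625N.
Substituting into Y = 512: N^(3/4)·(0.0625N)^(3/4) = 512.
Solving, N = 256 and K = 16.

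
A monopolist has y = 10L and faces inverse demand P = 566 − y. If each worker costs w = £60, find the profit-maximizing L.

Marginal revenue from the inverse demand is MR = 566 − 2y.
The marginal product is MP_L = 10.
A monopolist hires until marginal revenue product equals the wage: MR·MP_L = w.
(566 − 20L)·10 = 60, so L = 28.

L* = 28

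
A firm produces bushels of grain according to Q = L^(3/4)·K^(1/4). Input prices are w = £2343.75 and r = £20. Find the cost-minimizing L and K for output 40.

Cost minimization requires the marginal rate of technical substitution to equal the input-price ratio: MP_L/MP_K = w/r.
Here MP_L/MP_K = (3/4)·(K/L)/(1/4) = 3·(K/L). Setting this equal to 2343.75/20 = 117.1875 gives K = 39.0625L.
Substituting into Q = 40: L^(3/4)·(39.0625L)^(1/4) = 40.
Solving, L = 16 and K = 625.

L* = 16, K* = 625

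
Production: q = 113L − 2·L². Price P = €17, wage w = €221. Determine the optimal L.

The marginal product of L is MP_L = 113 − 4L.
A price-taking firm hires until the value of the marginal product equals the wage: P·MP_L = w, so 17·(113 − 4L) = 221.
Then 113 − 4L = 13, giving L = 25.

L* = 25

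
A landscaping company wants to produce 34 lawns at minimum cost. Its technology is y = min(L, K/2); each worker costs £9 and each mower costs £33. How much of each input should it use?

With a fixed-proportions technology, the cost-minimizing bundle uses no slack in either input: L = K/2 = y.
So L = 34 and K = 2·34 = 68.

L* = 34, K* = 68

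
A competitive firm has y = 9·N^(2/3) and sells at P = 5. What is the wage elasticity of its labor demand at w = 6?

ε = -3

MP_N = (2/3)·9·N^(-1/3), so P·MP_N = w gives 30·N^(-1/3) = w.
Solving, N(w) = (30/w)^(3). This is a constant-elasticity form: N ∝ w^(−3), so ε = −3.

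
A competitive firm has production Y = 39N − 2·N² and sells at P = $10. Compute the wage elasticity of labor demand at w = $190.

From P·MP_N = w with MP_N = 39 − 4N, labor demand is N(w) = (39 − w/10)/4.
dN/dw = −1/(40) = -0.025.
At w = 190, N = 5, so ε = (dN/dw)·(w/N) = (-0.025)·(190/5) = -0.95.

ε = -0.95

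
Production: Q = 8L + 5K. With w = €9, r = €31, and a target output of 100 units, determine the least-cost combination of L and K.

The inputs are perfect substitutes, so the firm uses whichever has the lower cost per unit of output.
Cost per unit of output via L is w/8 = 1.125; via K it is r/5 = 6.2. L is cheaper.
Producing Q = 100 with L alone: L = 12.5, K = 0.

L* = 12.5, K* = 0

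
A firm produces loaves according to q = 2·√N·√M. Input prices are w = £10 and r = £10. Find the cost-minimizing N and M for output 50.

N* = 25, M* = 25

Cost minimization requires the marginal rate of technical substitution to equal the input-price ratio: MP_N/MP_M = w/r.
Here MP_N/MP_M = (1/2)·(M/N)/(1/2) = (M/N). Setting this equal to 10/10 = 1 gives M = N.
Substituting into q = 50: 2·N^(1/2)·(N)^(1/2) = 50.
Solving, N = 25 and M = 25.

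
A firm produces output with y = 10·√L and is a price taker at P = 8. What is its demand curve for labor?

MP_L = (1/2)·10·L^(-1/2) = 5·L^(-1/2).
Setting P·MP_L = w: 40·L^(-1/2) = w.
Solving for L: L^(-1/2) = w/40, so L = (40/w)^(2).

L(w) = 1600/w²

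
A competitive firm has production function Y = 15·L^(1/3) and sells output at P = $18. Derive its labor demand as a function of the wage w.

MP_L = (1/3)·15·L^(-2/3) = 5·L^(-2/3).
Setting P·MP_L = w: 90·L^(-2/3) = w.
Solving for L: L^(-2/3) = w/90, so L = (90/w)^(3/2).

L(w) = (90/w)^(3/2)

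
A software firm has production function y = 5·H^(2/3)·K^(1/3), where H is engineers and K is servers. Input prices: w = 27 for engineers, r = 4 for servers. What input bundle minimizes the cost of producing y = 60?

H* = 8, K* = 27

Cost minimization requires the marginal rate of technical substitution to equal the input-price ratio: MP_H/MP_K = w/r.
Here MP_H/MP_K = (2/3)·(K/H)/(1/3) = 2·(K/H). Setting this equal to 27/4 = 6.75 gives K = 3.375H.
Substituting into y = 60: 5·H^(2/3)·(3.375H)^(1/3) = 60.
Solving, H = 8 and K = 27.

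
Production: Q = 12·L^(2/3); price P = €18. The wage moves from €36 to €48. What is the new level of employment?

From P·MP_L = w with MP_L = 8·L^(-1/3), the labor demand is L(w) = (144/w)^(3).
At w = 36: L = 64. At w = 48: L = 27.

L* = 27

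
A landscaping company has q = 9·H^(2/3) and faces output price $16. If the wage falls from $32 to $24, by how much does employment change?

From P·MP_H = w with MP_H = 6·H^(-1/3), the labor demand is H(w) = (96/w)^(3).
At w = 32: H = 27. At w = 24: H = 64.
ΔH = 64 − 27 = 37.

ΔH = 37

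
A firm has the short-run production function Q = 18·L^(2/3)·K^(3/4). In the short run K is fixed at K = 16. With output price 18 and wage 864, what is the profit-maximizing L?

With K = 16, MP_L = (2/3)·18·L^(-1/3)·16^(3/4) = 96·L^(-1/3).
Profit maximization for a price taker requires P·MP_L = w: 18·96·L^(-1/3) = 864.
So L^(-1/3) = 0.5, which gives L = 8.

L* = 8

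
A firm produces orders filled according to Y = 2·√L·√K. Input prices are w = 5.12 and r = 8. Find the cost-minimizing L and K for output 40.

Cost minimization requires the marginal rate of technical substitution to equal the input-price ratio: MP_L/MP_K = w/r.
Here MP_L/MP_K = (1/2)·(K/L)/(1/2) = (K/L). Setting this equal to 5.12/8 = 0.64 gives K = 0.64L.
Substituting into Y = 40: 2·L^(1/2)·(0.64L)^(1/2) = 40.
Solving, L = 25 and K = 16.

L* = 25, K* = 16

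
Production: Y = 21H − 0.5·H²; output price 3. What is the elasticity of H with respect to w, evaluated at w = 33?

From P·MP_H = w with MP_H = 21 − H, labor demand is H(w) = 21 − w/3.
dH/dw = −1/(3) = -1/3.
At w = 33, H = 10, so ε = (dH/dw)·(w/H) = (-1/3)·(33/10) = -1.1.

ε = -1.1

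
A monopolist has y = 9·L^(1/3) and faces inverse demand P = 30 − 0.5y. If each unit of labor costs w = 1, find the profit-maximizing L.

Marginal revenue from the inverse demand is MR = 30 − y.
The marginal product is MP_L = 3·L^(-2/3).
A monopolist hires until marginal revenue product equals the wage: MR·MP_L = w.
At L, y = 9·L^(1/3). Substituting and solving: (30 − 9·L^(1/3))·3·L^(-2/3) = 1 gives L = 27.

L* = 27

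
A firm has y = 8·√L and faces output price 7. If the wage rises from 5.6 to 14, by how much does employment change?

From P·MP_L = w with MP_L = 4·L^(-1/2), the labor demand is L(w) = (28/w)^(2).
At w = 5.6: L = 25. At w = 14: L = 4.
ΔL = 4 − 25 = -21.

ΔL = -21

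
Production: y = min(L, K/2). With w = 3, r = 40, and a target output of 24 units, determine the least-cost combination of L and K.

L* = 24, K* = 48

With a fixed-proportions technology, the cost-minimizing bundle uses no slack in either input: L = K/2 = y.
So L = 24 and K = 2·24 = 48.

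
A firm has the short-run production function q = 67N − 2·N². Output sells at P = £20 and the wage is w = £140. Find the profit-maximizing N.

N* = 15

The marginal product of N is MP_N = 67 − 4N.
A price-taking firm hires until the value of the marginal product equals the wage: P·MP_N = w, so 20·(67 − 4N) = 140.
Then 67 − 4N = 7, giving N = 15.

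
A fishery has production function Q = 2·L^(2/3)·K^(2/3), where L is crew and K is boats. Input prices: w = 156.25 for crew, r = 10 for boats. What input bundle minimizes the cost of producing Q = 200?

L* = 8, K* = 125

Cost minimization requires the marginal rate of technical substitution to equal the input-price ratio: MP_L/MP_K = w/r.
Here MP_L/MP_K = (2/3)·(K/L)/(2/3) = (K/L). Setting this equal to 156.25/10 = 15.625 gives K = 15.625L.
Substituting into Q = 200: 2·L^(2/3)·(15.625L)^(2/3) = 200.
Solving, L = 8 and K = 125.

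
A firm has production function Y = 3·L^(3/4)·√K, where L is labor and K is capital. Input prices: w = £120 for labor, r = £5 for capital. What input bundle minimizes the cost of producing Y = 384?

Cost minimization requires the marginal rate of technical substitution to equal the input-price ratio: MP_L/MP_K = w/r.
Here MP_L/MP_K = (3/4)·(K/L)/(1/2) = 1.5·(K/L). Setting this equal to 120/5 = 24 gives K = 16L.
Substituting into Y = 384: 3·L^(3/4)·(16L)^(1/2) = 384.
Solving, L = 16 and K = 256.

L* = 16, K* = 256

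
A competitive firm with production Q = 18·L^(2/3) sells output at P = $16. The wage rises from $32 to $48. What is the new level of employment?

L* = 64

From P·MP_L = w with MP_L = 12·L^(-1/3), the labor demand is L(w) = (192/w)^(3).
At w = 32: L = 216. At w = 48: L = 64.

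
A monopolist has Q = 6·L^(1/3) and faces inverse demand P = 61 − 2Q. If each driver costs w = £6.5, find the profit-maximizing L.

Marginal revenue from the inverse demand is MR = 61 − 4Q.
The marginal product is MP_L = 2·L^(-2/3).
A monopolist hires until marginal revenue product equals the wage: MR·MP_L = w.
At L, Q = 6·L^(1/3). Substituting and solving: (61 − 24·L^(1/3))·2·L^(-2/3) = 6.5 gives L = 8.

L* = 8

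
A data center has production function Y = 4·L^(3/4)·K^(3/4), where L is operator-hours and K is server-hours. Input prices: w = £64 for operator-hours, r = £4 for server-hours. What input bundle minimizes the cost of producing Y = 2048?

Cost minimization requires the marginal rate of technical substitution to equal the input-price ratio: MP_L/MP_K = w/r.
Here MP_L/MP_K = (3/4)·(K/L)/(3/4) = (K/L). Setting this equal to 64/4 = 16 gives K = 16L.
Substituting into Y = 2048: 4·L^(3/4)·(16L)^(3/4) = 2048.
Solving, L = 16 and K = 256.

L* = 16, K* = 256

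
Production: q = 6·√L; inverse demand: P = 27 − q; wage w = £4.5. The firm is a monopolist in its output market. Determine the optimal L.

Marginal revenue from the inverse demand is MR = 27 − 2q.
The marginal product is MP_L = 3·L^(-1/2).
A monopolist hires until marginal revenue product equals the wage: MR·MP_L = w.
At L, q = 6·√L. Substituting and solving: (27 − 12·√L)·3·L^(-1/2) = 4.5 gives L = 4.

L* = 4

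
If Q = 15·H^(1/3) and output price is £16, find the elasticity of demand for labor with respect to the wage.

MP_H = (1/3)·15·H^(-2/3), so P·MP_H = w gives 80·H^(-2/3) = w.
Solving, H(w) = (80/w)^(3/2). This is a constant-elasticity form: H ∝ w^(−3/2), so ε = −3/2.

ε = -1.5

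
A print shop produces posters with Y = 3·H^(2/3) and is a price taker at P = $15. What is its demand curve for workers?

H(w) = 27000/w³

MP_H = (2/3)·3·H^(-1/3) = 2·H^(-1/3).
Setting P·MP_H = w: 30·H^(-1/3) = w.
Solving for H: H^(-1/3) = w/30, so H = (30/w)^(3).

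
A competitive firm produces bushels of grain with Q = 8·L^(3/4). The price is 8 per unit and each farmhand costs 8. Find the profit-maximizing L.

MP_L = (3/4)·8·L^(-1/4) = 6·L^(-1/4).
Profit maximization for a price taker requires P·MP_L = w: 8·6·L^(-1/4) = 8.
So L^(-1/4) = 1/6, which gives L = 1296.

L* = 1296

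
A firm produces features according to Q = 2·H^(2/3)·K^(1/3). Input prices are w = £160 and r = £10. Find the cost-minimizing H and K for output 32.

Cost minimization requires the marginal rate of technical substitution to equal the input-price ratio: MP_H/MP_K = w/r.
Here MP_H/MP_K = (2/3)·(K/H)/(1/3) = 2·(K/H). Setting this equal to 160/10 = 16 gives K = 8H.
Substituting into Q = 32: 2·H^(2/3)·(8H)^(1/3) = 32.
Solving, H = 8 and K = 64.

H* = 8, K* = 64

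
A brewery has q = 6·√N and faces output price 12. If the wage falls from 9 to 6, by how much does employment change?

ΔN = 20

From P·MP_N = w with MP_N = 3·N^(-1/2), the labor demand is N(w) = (36/w)^(2).
At w = 9: N = 16. At w = 6: N = 36.
ΔN = 36 − 16 = 20.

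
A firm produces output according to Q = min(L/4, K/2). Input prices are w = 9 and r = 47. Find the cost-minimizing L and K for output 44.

L* = 176, K* = 88

With a fixed-proportions technology, the cost-minimizing bundle uses no slack in either input: L/4 = K/2 = Q.
So L = 4·44 = 176 and K = 2·44 = 88.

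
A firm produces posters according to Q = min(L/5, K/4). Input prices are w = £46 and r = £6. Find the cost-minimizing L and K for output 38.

L* = 190, K* = 152

With a fixed-proportions technology, the cost-minimizing bundle uses no slack in either input: L/5 = K/4 = Q.
So L = 5·38 = 190 and K = 4·38 = 152.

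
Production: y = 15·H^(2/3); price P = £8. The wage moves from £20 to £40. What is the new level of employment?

From P·MP_H = w with MP_H = 10·H^(-1/3), the labor demand is H(w) = (80/w)^(3).
At w = 20: H = 64. At w = 40: H = 8.

H* = 8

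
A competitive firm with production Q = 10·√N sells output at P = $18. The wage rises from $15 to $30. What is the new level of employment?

From P·MP_N = w with MP_N = 5·N^(-1/2), the labor demand is N(w) = (90/w)^(2).
At w = 15: N = 36. At w = 30: N = 9.

N* = 9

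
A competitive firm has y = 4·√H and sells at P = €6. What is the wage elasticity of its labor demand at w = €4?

MP_H = (1/2)·4·H^(-1/2), so P·MP_H = w gives 12·H^(-1/2) = w.
Solving, H(w) = (12/w)^(2). This is a constant-elasticity form: H ∝ w^(−2), so ε = −2.

ε = -2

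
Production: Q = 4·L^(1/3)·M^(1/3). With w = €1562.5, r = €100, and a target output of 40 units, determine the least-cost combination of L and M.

L* = 8, M* = 125

Cost minimization requires the marginal rate of technical substitution to equal the input-price ratio: MP_L/MP_M = w/r.
Here MP_L/MP_M = (1/3)·(M/L)/(1/3) = (M/L). Setting this equal to 1562.5/100 = 15.625 gives M = 15.625L.
Substituting into Q = 40: 4·L^(1/3)·(15.625L)^(1/3) = 40.
Solving, L = 8 and M = 125.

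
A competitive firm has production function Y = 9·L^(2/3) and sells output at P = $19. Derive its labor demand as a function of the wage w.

L(w) = 1481544/w³

MP_L = (2/3)·9·L^(-1/3) = 6·L^(-1/3).
Setting P·MP_L = w: 114·L^(-1/3) = w.
Solving for L: L^(-1/3) = w/114, so L = (114/w)^(3).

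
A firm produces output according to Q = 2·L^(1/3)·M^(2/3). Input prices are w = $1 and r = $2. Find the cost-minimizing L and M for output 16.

Cost minimization requires the marginal rate of technical substitution to equal the input-price ratio: MP_L/MP_M = w/r.
Here MP_L/MP_M = (1/3)·(M/L)/(2/3) = 0.5·(M/L). Setting this equal to 1/2 = 0.5 gives M = L.
Substituting into Q = 16: 2·L^(1/3)·(L)^(2/3) = 16.
Solving, L = 8 and M = 8.

L* = 8, M* = 8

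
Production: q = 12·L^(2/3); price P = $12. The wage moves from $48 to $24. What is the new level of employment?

From P·MP_L = w with MP_L = 8·L^(-1/3), the labor demand is L(w) = (96/w)^(3).
At w = 48: L = 8. At w = 24: L = 64.

L* = 64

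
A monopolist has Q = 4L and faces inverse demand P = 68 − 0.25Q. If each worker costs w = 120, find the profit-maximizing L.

L* = 19

Marginal revenue from the inverse demand is MR = 68 − 0.5Q.
The marginal product is MP_L = 4.
A monopolist hires until marginal revenue product equals the wage: MR·MP_L = w.
(68 − 2L)·4 = 120, so L = 19.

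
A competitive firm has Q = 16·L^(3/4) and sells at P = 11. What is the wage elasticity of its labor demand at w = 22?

ε = -4

MP_L = (3/4)·16·L^(-1/4), so P·MP_L = w gives 132·L^(-1/4) = w.
Solving, L(w) = (132/w)^(4). This is a constant-elasticity form: L ∝ w^(−4), so ε = −4.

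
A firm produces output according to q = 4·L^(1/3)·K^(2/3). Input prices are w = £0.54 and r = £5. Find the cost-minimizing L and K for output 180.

L* = 125, K* = 27

Cost minimization requires the marginal rate of technical substitution to equal the input-price ratio: MP_L/MP_K = w/r.
Here MP_L/MP_K = (1/3)·(K/L)/(2/3) = 0.5·(K/L). Setting this equal to 0.54/5 = 0.108 gives K = 0.216L.
Substituting into q = 180: 4·L^(1/3)·(0.216L)^(2/3) = 180.
Solving, L = 125 and K = 27.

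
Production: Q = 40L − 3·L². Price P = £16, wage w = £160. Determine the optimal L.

The marginal product of L is MP_L = 40 − 6L.
A price-taking firm hires until the value of the marginal product equals the wage: P·MP_L = w, so 16·(40 − 6L) = 160.
Then 40 − 6L = 10, giving L = 5.

L* = 5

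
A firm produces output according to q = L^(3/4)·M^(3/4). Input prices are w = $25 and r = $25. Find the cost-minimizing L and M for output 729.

Cost minimization requires the marginal rate of technical substitution to equal the input-price ratio: MP_L/MP_M = w/r.
Here MP_L/MP_M = (3/4)·(M/L)/(3/4) = (M/L). Setting this equal to 25/25 = 1 gives M = L.
Substituting into q = 729: L^(3/4)·(L)^(3/4) = 729.
Solving, L = 81 and M = 81.

L* = 81, M* = 81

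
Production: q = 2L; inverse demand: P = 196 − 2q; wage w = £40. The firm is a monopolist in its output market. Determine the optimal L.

Marginal revenue from the inverse demand is MR = 196 − 4q.
The marginal product is MP_L = 2.
A monopolist hires until marginal revenue product equals the wage: MR·MP_L = w.
(196 − 8L)·2 = 40, so L = 22.

L* = 22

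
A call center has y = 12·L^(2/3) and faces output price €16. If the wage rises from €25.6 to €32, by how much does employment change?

ΔL = -61

From P·MP_L = w with MP_L = 8·L^(-1/3), the labor demand is L(w) = (128/w)^(3).
At w = 25.6: L = 125. At w = 32: L = 64.
ΔL = 64 − 125 = -61.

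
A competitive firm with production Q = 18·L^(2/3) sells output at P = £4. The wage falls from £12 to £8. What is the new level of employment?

From P·MP_L = w with MP_L = 12·L^(-1/3), the labor demand is L(w) = (48/w)^(3).
At w = 12: L = 64. At w = 8: L = 216.

L* = 216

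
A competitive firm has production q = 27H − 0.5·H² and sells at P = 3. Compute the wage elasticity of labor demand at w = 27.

From P·MP_H = w with MP_H = 27 − H, labor demand is H(w) = 27 − w/3.
dH/dw = −1/(3) = -1/3.
At w = 27, H = 18, so ε = (dH/dw)·(w/H) = (-1/3)·(27/18) = -0.5.

ε = -0.5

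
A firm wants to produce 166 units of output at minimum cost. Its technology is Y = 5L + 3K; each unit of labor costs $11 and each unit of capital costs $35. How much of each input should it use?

The inputs are perfect substitutes, so the firm uses whichever has the lower cost per unit of output.
Cost per unit of output via L is w/5 = 2.2; via K it is r/3 = 35/3. L is cheaper.
Producing Y = 166 with L alone: L = 33.2, K = 0.

L* = 33.2, K* = 0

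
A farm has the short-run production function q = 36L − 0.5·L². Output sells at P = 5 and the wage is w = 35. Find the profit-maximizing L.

L* = 29

The marginal product of L is MP_L = 36 − L.
A price-taking firm hires until the value of the marginal product equals the wage: P·MP_L = w, so 5·(36 − L) = 35.
Then 36 − L = 7, giving L = 29.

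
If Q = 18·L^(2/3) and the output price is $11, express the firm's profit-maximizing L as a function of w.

MP_L = (2/3)·18·L^(-1/3) = 12·L^(-1/3).
Setting P·MP_L = w: 132·L^(-1/3) = w.
Solving for L: L^(-1/3) = w/132, so L = (132/w)^(3).

L(w) = 2299968/w³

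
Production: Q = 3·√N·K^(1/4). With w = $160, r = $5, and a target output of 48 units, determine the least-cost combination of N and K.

N* = 16, K* = 256

Cost minimization requires the marginal rate of technical substitution to equal the input-price ratio: MP_N/MP_K = w/r.
Here MP_N/MP_K = (1/2)·(K/N)/(1/4) = 2·(K/N). Setting this equal to 160/5 = 32 gives K = 16N.
Substituting into Q = 48: 3·N^(1/2)·(16N)^(1/4) = 48.
Solving, N = 16 and K = 256.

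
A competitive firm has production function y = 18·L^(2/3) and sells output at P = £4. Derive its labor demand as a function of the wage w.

L(w) = 110592/w³

MP_L = (2/3)·18·L^(-1/3) = 12·L^(-1/3).
Setting P·MP_L = w: 48·L^(-1/3) = w.
Solving for L: L^(-1/3) = w/48, so L = (48/w)^(3).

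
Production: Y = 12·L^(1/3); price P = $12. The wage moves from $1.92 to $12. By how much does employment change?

From P·MP_L = w with MP_L = 4·L^(-2/3), the labor demand is L(w) = (48/w)^(3/2).
At w = 1.92: L = 125. At w = 12: L = 8.
ΔL = 8 − 125 = -117.

ΔL = -117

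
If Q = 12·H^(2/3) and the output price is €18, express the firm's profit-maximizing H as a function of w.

H(w) = 2985984/w³

MP_H = (2/3)·12·H^(-1/3) = 8·H^(-1/3).
Setting P·MP_H = w: 144·H^(-1/3) = w.
Solving for H: H^(-1/3) = w/144, so H = (144/w)^(3).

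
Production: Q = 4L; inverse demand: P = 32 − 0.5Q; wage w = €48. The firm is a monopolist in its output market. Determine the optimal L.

Marginal revenue from the inverse demand is MR = 32 − Q.
The marginal product is MP_L = 4.
A monopolist hires until marginal revenue product equals the wage: MR·MP_L = w.
(32 − 4L)·4 = 48, so L = 5.

L* = 5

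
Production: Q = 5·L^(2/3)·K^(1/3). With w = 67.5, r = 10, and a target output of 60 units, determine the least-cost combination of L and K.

L* = 8, K* = 27

Cost minimization requires the marginal rate of technical substitution to equal the input-price ratio: MP_L/MP_K = w/r.
Here MP_L/MP_K = (2/3)·(K/L)/(1/3) = 2·(K/L). Setting this equal to 67.5/10 = 6.75 gives K = 3.375L.
Substituting into Q = 60: 5·L^(2/3)·(3.375L)^(1/3) = 60.
Solving, L = 8 and K = 27.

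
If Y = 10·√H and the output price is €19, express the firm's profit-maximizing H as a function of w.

MP_H = (1/2)·10·H^(-1/2) = 5·H^(-1/2).
Setting P·MP_H = w: 95·H^(-1/2) = w.
Solving for H: H^(-1/2) = w/95, so H = (95/w)^(2).

H(w) = 9025/w²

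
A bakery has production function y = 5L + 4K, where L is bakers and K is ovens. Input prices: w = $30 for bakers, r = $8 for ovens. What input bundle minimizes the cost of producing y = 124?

The inputs are perfect substitutes, so the firm uses whichever has the lower cost per unit of output.
Cost per unit of output via L is w/5 = 6; via K it is r/4 = 2. K is cheaper.
Producing y = 124 with K alone: L = 0, K = 31.

L* = 0, K* = 31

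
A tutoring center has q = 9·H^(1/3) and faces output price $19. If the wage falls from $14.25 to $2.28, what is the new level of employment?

From P·MP_H = w with MP_H = 3·H^(-2/3), the labor demand is H(w) = (57/w)^(3/2).
At w = 14.25: H = 8. At w = 2.28: H = 125.

H* = 125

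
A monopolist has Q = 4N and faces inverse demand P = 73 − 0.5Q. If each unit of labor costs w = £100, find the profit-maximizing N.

N* = 12

Marginal revenue from the inverse demand is MR = 73 − Q.
The marginal product is MP_N = 4.
A monopolist hires until marginal revenue product equals the wage: MR·MP_N = w.
(73 − 4N)·4 = 100, so N = 12.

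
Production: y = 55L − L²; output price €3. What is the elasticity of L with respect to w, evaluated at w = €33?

ε = -0.25

From P·MP_L = w with MP_L = 55 − 2L, labor demand is L(w) = (55 − w/3)/2.
dL/dw = −1/(6) = -1/6.
At w = 33, L = 22, so ε = (dL/dw)·(w/L) = (-1/6)·(33/22) = -0.25.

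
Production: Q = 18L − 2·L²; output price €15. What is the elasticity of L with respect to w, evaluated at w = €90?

From P·MP_L = w with MP_L = 18 − 4L, labor demand is L(w) = (18 − w/15)/4.
dL/dw = −1/(60) = -1/60.
At w = 90, L = 3, so ε = (dL/dw)·(w/L) = (-1/60)·(90/3) = -0.5.

ε = -0.5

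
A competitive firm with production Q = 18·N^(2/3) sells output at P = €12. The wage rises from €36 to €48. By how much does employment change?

From P·MP_N = w with MP_N = 12·N^(-1/3), the labor demand is N(w) = (144/w)^(3).
At w = 36: N = 64. At w = 48: N = 27.
ΔN = 27 − 64 = -37.

ΔN = -37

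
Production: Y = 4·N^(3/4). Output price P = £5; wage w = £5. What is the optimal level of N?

N* = 81

MP_N = (3/4)·4·N^(-1/4) = 3·N^(-1/4).
Profit maximization for a price taker requires P·MP_N = w: 5·3·N^(-1/4) = 5.
So N^(-1/4) = 1/3, which gives N = 81.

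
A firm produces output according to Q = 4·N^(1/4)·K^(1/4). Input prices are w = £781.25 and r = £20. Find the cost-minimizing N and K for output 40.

Cost minimization requires the marginal rate of technical substitution to equal the input-price ratio: MP_N/MP_K = w/r.
Here MP_N/MP_K = (1/4)·(K/N)/(1/4) = (K/N). Setting this equal to 781.25/20 = 39.0625 gives K = 39.0625N.
Substituting into Q = 40: 4·N^(1/4)·(39.0625N)^(1/4) = 40.
Solving, N = 16 and K = 625.

N* = 16, K* = 625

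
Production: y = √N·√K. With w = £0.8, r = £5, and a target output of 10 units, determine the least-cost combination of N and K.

N* = 25, K* = 4

Cost minimization requires the marginal rate of technical substitution to equal the input-price ratio: MP_N/MP_K = w/r.
Here MP_N/MP_K = (1/2)·(K/N)/(1/2) = (K/N). Setting this equal to 0.8/5 = 0.16 gives K = 0.16N.
Substituting into y = 10: N^(1/2)·(0.16N)^(1/2) = 10.
Solving, N = 25 and K = 4.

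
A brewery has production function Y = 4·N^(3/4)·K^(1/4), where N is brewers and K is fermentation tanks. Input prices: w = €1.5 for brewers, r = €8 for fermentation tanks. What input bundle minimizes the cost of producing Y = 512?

Cost minimization requires the marginal rate of technical substitution to equal the input-price ratio: MP_N/MP_K = w/r.
Here MP_N/MP_K = (3/4)·(K/N)/(1/4) = 3·(K/N). Setting this equal to 1.5/8 = 0.1875 gives K = 0.0625N.
Substituting into Y = 512: 4·N^(3/4)·(0.0625N)^(1/4) = 512.
Solving, N = 256 and K = 16.

N* = 256, K* = 16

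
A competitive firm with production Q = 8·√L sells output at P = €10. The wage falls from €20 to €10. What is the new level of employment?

From P·MP_L = w with MP_L = 4·L^(-1/2), the labor demand is L(w) = (40/w)^(2).
At w = 20: L = 4. At w = 10: L = 16.

L* = 16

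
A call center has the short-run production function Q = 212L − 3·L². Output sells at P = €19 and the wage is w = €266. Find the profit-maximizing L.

The marginal product of L is MP_L = 212 − 6L.
A price-taking firm hires until the value of the marginal product equals the wage: P·MP_L = w, so 19·(212 − 6L) = 266.
Then 212 − 6L = 14, giving L = 33.

L* = 33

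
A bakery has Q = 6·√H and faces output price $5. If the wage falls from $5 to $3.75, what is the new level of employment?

From P·MP_H = w with MP_H = 3·H^(-1/2), the labor demand is H(w) = (15/w)^(2).
At w = 5: H = 9. At w = 3.75: H = 16.

H* = 16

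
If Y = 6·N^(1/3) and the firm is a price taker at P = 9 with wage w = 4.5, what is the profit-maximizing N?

N* = 8

MP_N = (1/3)·6·N^(-2/3) = 2·N^(-2/3).
Profit maximization for a price taker requires P·MP_N = w: 9·2·N^(-2/3) = 4.5.
So N^(-2/3) = 0.25, which gives N = 8.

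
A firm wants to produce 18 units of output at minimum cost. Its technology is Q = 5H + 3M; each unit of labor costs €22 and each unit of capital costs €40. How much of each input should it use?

The inputs are perfect substitutes, so the firm uses whichever has the lower cost per unit of output.
Cost per unit of output via H is w/5 = 4.4; via M it is r/3 = 40/3. H is cheaper.
Producing Q = 18 with H alone: H = 3.6, M = 0.

H* = 3.6, M* = 0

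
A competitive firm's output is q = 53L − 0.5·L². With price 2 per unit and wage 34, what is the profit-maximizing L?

L* = 36

The marginal product of L is MP_L = 53 − L.
A price-taking firm hires until the value of the marginal product equals the wage: P·MP_L = w, so 2·(53 − L) = 34.
Then 53 − L = 17, giving L = 36.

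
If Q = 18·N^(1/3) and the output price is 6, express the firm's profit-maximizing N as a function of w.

MP_N = (1/3)·18·N^(-2/3) = 6·N^(-2/3).
Setting P·MP_N = w: 36·N^(-2/3) = w.
Solving for N: N^(-2/3) = w/36, so N = (36/w)^(3/2).

N(w) = (36/w)^(3/2)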